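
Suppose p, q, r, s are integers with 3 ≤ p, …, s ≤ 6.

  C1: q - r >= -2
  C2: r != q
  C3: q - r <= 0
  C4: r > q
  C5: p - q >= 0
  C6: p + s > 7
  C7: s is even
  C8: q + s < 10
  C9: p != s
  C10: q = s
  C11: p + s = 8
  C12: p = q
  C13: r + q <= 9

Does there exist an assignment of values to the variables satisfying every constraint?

Unsatisfiable

From constraints 10 and 12, p = q = s, so p = s. But constraint 9 says p ≠ s. Contradiction.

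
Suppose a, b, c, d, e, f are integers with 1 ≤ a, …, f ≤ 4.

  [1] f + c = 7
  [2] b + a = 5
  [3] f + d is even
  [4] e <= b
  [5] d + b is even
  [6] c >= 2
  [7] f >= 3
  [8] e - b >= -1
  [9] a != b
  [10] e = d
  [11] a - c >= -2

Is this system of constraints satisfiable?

The assignment a = 1, b = 4, c = 3, d = 4, e = 4, f = 4 works:
  constraint 1 holds since f + c = 7.
  constraint 2 holds since b + a = 5.
  constraint 8 holds since e - b = 0.
The rest check out directly.

Satisfiable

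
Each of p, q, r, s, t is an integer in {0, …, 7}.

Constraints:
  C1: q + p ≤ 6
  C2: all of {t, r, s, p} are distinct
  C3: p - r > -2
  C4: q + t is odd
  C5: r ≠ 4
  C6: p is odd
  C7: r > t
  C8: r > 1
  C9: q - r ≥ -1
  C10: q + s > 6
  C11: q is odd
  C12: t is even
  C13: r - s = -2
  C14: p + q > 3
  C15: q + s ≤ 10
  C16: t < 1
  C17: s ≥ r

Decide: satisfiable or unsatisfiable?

Satisfiable

One satisfying assignment is p = 3, q = 3, r = 2, s = 4, t = 0.
For the less obvious constraints — constraint 1: q + p = 6; constraint 3: p - r = 1 — and the others hold by inspection.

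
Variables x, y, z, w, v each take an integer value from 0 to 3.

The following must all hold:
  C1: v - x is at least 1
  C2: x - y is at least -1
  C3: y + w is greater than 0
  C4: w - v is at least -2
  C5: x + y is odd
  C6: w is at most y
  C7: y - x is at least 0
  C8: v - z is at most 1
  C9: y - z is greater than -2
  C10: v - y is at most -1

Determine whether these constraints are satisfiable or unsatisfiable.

Constraints 1, 2, and 10 give v − x ≥ 1, x − y ≥ -1, y − v ≥ 1.
Adding all 3 inequalities: the left sides telescope to 0, and the right sides sum to 1 + (-1) + 1 = 1. So 0 ≥ 1, which is false.

Unsatisfiable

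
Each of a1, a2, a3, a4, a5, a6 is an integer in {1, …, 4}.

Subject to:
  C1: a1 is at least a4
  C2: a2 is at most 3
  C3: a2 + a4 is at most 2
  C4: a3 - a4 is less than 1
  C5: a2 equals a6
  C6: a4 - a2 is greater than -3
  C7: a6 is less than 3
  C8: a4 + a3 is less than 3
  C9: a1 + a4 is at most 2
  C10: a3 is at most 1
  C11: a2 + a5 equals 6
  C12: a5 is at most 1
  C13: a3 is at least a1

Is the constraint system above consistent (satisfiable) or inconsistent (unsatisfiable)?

Unsatisfiable

From constraint 2: a2 ≤ 3. From constraint 12: a5 ≤ 1. Hence a2 + a5 ≤ 4. But constraint 11 requires a2 + a5 = 6, and 6 > 4. Contradiction.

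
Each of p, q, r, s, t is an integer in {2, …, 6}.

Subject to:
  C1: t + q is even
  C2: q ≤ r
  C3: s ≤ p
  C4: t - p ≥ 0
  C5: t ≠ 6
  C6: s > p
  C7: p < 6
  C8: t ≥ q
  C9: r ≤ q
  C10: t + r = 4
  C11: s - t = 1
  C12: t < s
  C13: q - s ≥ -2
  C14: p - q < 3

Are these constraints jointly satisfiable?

Constraints 3, 4, and 12 give s ≤ p, p ≤ t, t < s. Chaining: s ≤ p ≤ t < s, which forces s < s — impossible.

Unsatisfiable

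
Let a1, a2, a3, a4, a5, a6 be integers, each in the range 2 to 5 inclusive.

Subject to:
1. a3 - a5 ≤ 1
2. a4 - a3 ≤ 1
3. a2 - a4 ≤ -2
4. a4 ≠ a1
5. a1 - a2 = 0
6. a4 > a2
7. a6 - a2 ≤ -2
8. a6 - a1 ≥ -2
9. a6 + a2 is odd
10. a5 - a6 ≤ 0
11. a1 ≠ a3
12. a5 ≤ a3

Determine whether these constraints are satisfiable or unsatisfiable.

Unsatisfiable

Constraints 1, 2, 3, 7, and 10 give a6 − a5 ≥ 0, a5 − a3 ≥ -1, a3 − a4 ≥ -1, a4 − a2 ≥ 2, a2 − a6 ≥ 2.
Adding all 5 inequalities: the left sides telescope to 0, and the right sides sum to 0 + (-1) + (-1) + 2 + 2 = 2. So 0 ≥ 2, which is false.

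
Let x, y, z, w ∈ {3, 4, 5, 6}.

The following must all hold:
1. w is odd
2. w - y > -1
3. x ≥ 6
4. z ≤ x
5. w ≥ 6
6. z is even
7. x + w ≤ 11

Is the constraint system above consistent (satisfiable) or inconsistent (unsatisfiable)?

From constraint 3: x ≥ 6. From constraint 5: w ≥ 6. Hence x + w ≥ 12. But constraint 7 requires x + w ≤ 11, and 11 < 12. Contradiction.

Unsatisfiable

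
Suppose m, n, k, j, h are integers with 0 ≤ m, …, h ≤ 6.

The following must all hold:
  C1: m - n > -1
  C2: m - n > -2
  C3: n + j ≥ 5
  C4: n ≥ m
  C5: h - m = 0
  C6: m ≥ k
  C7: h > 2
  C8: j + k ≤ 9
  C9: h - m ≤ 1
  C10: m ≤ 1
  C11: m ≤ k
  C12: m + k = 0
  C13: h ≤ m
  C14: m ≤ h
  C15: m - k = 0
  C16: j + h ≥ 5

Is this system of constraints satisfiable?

From constraint 7: h ≥ 3. From constraints 10 and 13: h ≤ m and m ≤ 1, so h ≤ 1. But 1 < 3, so no value of h works.

Unsatisfiable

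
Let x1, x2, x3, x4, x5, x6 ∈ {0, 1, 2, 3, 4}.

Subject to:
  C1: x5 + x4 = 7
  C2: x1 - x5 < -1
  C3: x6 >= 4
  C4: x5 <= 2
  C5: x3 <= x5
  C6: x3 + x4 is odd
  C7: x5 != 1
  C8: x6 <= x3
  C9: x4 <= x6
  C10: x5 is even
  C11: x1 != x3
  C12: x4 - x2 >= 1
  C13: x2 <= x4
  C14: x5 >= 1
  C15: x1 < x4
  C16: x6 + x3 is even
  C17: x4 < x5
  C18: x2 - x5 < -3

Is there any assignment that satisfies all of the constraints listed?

Unsatisfiable

From constraints 3 and 8: x3 ≥ x6 and x6 ≥ 4, so x3 ≥ 4. From constraints 4 and 5: x3 ≤ x5 and x5 ≤ 2, so x3 ≤ 2. But 2 < 4, so no value of x3 works.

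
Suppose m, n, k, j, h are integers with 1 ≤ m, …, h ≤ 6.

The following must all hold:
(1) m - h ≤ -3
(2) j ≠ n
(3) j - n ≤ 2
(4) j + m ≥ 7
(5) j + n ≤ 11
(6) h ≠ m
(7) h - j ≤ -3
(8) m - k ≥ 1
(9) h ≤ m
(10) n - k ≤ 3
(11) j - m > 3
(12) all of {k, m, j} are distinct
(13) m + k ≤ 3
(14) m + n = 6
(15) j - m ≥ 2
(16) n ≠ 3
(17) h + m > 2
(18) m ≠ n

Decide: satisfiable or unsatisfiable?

Constraints 1, 3, 7, 8, and 10 give n − j ≥ -2, j − h ≥ 3, h − m ≥ 3, m − k ≥ 1, k − n ≥ -3.
Adding all 5 inequalities: the left sides telescope to 0, and the right sides sum to (-2) + 3 + 3 + 1 + (-3) = 2. So 0 ≥ 2, which is false.

Unsatisfiable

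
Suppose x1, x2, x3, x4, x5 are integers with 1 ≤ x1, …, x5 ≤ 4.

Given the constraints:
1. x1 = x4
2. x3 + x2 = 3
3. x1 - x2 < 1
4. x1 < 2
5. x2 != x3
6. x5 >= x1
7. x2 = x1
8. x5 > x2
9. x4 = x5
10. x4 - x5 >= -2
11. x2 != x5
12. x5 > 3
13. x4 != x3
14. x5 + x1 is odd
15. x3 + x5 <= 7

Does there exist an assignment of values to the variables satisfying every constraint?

From constraints 1, 7, and 9, x2 = x1 = x4 = x5, so x2 = x5. But constraint 11 says x2 ≠ x5. Contradiction.

Unsatisfiable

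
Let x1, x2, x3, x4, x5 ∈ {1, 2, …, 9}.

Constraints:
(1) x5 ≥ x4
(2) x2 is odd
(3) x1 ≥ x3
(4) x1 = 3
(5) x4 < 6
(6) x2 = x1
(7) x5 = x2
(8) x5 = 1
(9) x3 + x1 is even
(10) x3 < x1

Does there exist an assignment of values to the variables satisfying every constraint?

Constraint 8 fixes x5 = 1 and constraint 4 fixes x1 = 3. Constraints 6 and 7 give x5 = x2 = x1, so x5 = x1. But 1 ≠ 3 — contradiction.

Unsatisfiable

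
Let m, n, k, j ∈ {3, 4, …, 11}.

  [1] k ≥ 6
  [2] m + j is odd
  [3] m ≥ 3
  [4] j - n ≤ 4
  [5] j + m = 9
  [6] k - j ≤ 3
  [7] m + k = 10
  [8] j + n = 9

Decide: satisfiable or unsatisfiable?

The assignment m = 4, n = 4, k = 6, j = 5 works:
  constraint 4 holds since j - n = 1.
  constraint 5 holds since j + m = 9.
  constraint 6 holds since k - j = 1.
The rest check out directly.

Satisfiable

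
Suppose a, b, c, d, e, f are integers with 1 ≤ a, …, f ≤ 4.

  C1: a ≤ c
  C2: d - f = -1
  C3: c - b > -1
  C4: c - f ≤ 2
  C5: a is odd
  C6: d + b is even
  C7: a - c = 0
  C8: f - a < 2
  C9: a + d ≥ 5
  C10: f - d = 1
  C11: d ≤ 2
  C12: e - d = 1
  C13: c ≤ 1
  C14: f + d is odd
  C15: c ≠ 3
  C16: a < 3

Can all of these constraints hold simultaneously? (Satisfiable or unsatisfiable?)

From constraints 1 and 13: a ≤ c ≤ 1. From constraint 11: d ≤ 2. Hence a + d ≤ 3. But constraint 9 requires a + d ≥ 5, and 5 > 3. Contradiction.

Unsatisfiable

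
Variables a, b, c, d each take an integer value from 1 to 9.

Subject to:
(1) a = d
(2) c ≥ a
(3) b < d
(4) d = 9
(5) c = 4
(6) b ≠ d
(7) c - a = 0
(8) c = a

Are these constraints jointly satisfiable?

Constraint 5 fixes c = 4 and constraint 4 fixes d = 9. Constraints 1 and 8 give c = a = d, so c = d. But 4 ≠ 9 — contradiction.

Unsatisfiable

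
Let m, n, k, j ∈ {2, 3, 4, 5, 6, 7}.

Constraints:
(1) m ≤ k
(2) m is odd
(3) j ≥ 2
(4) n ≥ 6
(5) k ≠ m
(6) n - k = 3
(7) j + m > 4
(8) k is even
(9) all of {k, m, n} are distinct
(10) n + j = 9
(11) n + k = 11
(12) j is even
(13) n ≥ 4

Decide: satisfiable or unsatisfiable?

Take m = 3, n = 7, k = 4, j = 2. Then constraint 6: n - k = 3; constraint 7: j + m = 5, and every other listed constraint is also met.

Satisfiable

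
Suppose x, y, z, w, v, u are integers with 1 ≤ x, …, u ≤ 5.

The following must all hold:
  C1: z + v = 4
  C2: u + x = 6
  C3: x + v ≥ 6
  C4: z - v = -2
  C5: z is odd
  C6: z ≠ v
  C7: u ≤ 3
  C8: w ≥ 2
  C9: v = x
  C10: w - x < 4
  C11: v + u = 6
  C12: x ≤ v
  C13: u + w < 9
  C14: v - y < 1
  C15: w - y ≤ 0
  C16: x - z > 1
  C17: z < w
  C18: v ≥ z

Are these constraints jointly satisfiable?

The assignment x = 3, y = 5, z = 1, w = 4, v = 3, u = 3 works:
  constraint 1 holds since z + v = 4.
  constraint 2 holds since u + x = 6.
The rest check out directly.

Satisfiable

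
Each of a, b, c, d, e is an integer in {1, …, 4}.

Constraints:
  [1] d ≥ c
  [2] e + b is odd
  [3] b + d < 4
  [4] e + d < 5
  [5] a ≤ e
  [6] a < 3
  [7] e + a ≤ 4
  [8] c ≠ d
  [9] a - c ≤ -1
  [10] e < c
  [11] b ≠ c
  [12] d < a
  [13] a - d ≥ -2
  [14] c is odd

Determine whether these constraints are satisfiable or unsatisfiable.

Constraints 1, 5, 10, and 12 give c ≤ d, d < a, a ≤ e, e < c. Chaining: c ≤ d < a ≤ e < c, which forces c < c — impossible.

Unsatisfiable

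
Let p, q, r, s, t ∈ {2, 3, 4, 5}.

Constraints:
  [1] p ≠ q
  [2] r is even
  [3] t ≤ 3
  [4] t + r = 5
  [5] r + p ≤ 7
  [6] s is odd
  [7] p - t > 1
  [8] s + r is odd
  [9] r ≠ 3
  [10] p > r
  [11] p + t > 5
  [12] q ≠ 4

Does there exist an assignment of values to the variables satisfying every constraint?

The assignment p = 5, q = 3, r = 2, s = 5, t = 3 works:
  constraint 4 holds since t + r = 5.
  constraint 5 holds since r + p = 7.
  constraint 7 holds since p - t = 2.
The rest check out directly.

Satisfiable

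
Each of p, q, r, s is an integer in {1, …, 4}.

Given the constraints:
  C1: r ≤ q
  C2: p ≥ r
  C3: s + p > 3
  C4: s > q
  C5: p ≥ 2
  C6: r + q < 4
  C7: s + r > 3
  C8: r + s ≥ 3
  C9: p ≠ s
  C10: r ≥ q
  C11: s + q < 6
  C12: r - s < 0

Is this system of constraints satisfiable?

Take p = 2, q = 1, r = 1, s = 3. Then constraint 3: s + p = 5; constraint 6: r + q = 2; constraint 7: s + r = 4, and every other listed constraint is also met.

Satisfiable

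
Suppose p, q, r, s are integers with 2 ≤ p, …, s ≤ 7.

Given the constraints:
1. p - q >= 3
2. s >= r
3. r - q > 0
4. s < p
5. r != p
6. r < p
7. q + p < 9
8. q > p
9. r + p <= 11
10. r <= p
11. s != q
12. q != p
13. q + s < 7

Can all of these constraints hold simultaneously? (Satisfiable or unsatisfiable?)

Unsatisfiable

Constraints 2, 3, 4, and 8 give q < r, r ≤ s, s < p, p < q. Chaining: q < r ≤ s < p < q, which forces q < q — impossible.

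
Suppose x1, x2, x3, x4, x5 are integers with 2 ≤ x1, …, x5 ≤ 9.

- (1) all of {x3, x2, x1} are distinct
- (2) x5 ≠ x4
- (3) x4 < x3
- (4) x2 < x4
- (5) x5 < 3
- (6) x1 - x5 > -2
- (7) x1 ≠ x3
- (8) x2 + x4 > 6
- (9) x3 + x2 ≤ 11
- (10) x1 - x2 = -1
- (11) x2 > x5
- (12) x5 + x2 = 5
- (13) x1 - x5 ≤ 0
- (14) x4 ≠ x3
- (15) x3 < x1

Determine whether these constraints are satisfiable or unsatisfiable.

Constraints 3, 4, 11, 13, and 15 give x1 ≤ x5, x5 < x2, x2 < x4, x4 < x3, x3 < x1. Chaining: x1 ≤ x5 < x2 < x4 < x3 < x1, which forces x1 < x1 — impossible.

Unsatisfiable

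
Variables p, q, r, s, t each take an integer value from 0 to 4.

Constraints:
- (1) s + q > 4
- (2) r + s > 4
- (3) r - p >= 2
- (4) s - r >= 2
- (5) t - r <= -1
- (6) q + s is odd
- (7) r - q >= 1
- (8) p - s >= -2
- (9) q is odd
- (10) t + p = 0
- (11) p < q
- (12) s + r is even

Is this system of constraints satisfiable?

Constraints 3, 4, and 8 give s − r ≥ 2, r − p ≥ 2, p − s ≥ -2.
Adding all 3 inequalities: the left sides telescope to 0, and the right sides sum to 2 + 2 + (-2) = 2. So 0 ≥ 2, which is false.

Unsatisfiable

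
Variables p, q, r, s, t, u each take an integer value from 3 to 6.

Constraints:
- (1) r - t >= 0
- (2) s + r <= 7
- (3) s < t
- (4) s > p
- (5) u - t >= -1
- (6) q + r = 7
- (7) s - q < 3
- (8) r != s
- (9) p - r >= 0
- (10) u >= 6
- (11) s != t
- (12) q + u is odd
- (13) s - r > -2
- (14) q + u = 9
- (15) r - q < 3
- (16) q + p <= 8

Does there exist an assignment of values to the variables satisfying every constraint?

Unsatisfiable

Constraints 1, 3, 4, and 9 give p < s, s < t, t ≤ r, r ≤ p. Chaining: p < s < t ≤ r ≤ p, which forces p < p — impossible.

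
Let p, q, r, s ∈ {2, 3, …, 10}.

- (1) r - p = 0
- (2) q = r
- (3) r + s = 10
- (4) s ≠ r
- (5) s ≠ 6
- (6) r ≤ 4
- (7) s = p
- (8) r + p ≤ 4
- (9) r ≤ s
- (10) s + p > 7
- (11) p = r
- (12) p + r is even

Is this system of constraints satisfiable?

From constraints 7 and 11, s = p = r, so s = r. But constraint 4 says s ≠ r. Contradiction.

Unsatisfiable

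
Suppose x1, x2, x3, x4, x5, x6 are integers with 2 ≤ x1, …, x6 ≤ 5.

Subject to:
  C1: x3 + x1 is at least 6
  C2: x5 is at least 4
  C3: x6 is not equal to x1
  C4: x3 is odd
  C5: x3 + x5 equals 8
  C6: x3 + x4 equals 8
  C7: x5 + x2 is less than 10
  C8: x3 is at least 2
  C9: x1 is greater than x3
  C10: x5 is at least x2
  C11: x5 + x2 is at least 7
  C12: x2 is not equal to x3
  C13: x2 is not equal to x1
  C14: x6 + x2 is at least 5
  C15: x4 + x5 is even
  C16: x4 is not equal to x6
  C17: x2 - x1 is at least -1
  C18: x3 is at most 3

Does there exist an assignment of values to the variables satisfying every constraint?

Satisfiable

Take x1 = 5, x2 = 4, x3 = 3, x4 = 5, x5 = 5, x6 = 4. Then constraint 1: x3 + x1 = 8; constraint 5: x3 + x5 = 8; constraint 6: x3 + x4 = 8, and every other listed constraint is also met.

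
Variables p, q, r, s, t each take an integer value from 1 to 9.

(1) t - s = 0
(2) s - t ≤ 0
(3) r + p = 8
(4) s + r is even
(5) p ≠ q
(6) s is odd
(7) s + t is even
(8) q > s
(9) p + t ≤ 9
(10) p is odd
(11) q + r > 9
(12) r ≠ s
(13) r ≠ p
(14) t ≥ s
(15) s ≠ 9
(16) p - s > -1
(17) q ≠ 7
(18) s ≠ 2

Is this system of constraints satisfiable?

Satisfiable

Take p = 3, q = 5, r = 5, s = 3, t = 3. Then constraint 1: t - s = 0; constraint 2: s - t = 0, and every other listed constraint is also met.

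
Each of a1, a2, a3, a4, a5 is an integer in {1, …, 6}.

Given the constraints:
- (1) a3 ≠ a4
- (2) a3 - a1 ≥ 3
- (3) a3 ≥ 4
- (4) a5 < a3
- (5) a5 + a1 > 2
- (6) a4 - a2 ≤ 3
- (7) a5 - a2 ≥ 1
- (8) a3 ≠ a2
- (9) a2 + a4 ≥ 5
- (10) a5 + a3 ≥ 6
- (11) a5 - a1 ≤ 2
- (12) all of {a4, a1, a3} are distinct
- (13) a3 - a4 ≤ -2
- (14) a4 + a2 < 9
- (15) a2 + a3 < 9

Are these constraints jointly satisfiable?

Unsatisfiable

Constraints 2, 6, 7, 11, and 13 give a1 − a5 ≥ -2, a5 − a2 ≥ 1, a2 − a4 ≥ -3, a4 − a3 ≥ 2, a3 − a1 ≥ 3.
Adding all 5 inequalities: the left sides telescope to 0, and the right sides sum to (-2) + 1 + (-3) + 2 + 3 = 1. So 0 ≥ 1, which is false.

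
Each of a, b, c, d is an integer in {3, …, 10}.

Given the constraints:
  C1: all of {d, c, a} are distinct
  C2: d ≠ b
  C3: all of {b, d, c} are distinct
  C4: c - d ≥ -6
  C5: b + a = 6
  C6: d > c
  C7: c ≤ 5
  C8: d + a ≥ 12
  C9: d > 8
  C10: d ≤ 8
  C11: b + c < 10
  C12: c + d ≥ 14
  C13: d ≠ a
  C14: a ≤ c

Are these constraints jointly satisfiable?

Unsatisfiable

From constraint 7: c ≤ 5. From constraint 10: d ≤ 8. Hence c + d ≤ 13. But constraint 12 requires c + d ≥ 14, and 14 > 13. Contradiction.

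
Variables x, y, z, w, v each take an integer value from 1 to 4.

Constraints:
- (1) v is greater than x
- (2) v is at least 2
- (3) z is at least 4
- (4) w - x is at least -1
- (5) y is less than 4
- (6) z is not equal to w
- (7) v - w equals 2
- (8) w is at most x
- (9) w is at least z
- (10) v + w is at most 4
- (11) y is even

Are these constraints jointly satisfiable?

From constraint 2: v ≥ 2. From constraints 3 and 9: w ≥ z ≥ 4. Hence v + w ≥ 6. But constraint 10 requires v + w ≤ 4, and 4 < 6. Contradiction.

Unsatisfiable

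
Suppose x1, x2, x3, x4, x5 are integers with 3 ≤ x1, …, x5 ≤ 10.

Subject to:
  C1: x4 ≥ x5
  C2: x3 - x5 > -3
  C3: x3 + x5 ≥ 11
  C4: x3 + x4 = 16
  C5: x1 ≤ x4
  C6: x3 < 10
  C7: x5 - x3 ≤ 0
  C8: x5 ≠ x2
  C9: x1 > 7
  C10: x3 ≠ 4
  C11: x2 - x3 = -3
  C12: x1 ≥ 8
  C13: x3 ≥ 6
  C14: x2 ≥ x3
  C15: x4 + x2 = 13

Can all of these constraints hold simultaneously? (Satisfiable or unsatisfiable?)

Unsatisfiable

From constraints 5 and 12: x4 ≥ x1 ≥ 8. From constraints 13 and 14: x2 ≥ x3 ≥ 6. Hence x4 + x2 ≥ 14. But constraint 15 requires x4 + x2 = 13, and 13 < 14. Contradiction.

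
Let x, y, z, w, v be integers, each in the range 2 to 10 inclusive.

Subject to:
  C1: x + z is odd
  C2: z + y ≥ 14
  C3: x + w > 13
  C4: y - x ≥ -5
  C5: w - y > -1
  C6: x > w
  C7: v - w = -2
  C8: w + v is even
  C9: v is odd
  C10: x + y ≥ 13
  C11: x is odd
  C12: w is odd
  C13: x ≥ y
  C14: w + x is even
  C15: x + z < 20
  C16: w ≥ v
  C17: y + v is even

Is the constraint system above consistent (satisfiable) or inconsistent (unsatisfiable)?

The assignment x = 9, y = 7, z = 8, w = 7, v = 5 works:
  constraint 2 holds since z + y = 15.
  constraint 3 holds since x + w = 16.
  constraint 4 holds since y - x = -2.
The rest check out directly.

Satisfiable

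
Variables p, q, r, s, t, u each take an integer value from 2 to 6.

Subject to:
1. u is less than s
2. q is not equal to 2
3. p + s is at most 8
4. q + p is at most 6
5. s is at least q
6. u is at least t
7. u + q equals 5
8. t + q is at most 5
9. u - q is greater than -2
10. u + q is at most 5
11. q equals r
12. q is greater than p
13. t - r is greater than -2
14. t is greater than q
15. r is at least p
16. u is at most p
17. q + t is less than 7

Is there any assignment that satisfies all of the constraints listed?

Unsatisfiable

Constraints 6, 12, 14, and 16 give p < q, q < t, t ≤ u, u ≤ p. Chaining: p < q < t ≤ u ≤ p, which forces p < p — impossible.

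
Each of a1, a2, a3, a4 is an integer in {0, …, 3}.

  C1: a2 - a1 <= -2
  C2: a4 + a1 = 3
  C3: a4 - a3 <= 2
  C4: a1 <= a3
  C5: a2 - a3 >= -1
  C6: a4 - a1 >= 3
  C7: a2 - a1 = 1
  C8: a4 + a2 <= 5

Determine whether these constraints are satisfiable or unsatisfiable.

Unsatisfiable

Constraints 1, 3, 5, and 6 give a1 − a2 ≥ 2, a2 − a3 ≥ -1, a3 − a4 ≥ -2, a4 − a1 ≥ 3.
Adding all 4 inequalities: the left sides telescope to 0, and the right sides sum to 2 + (-1) + (-2) + 3 = 2. So 0 ≥ 2, which is false.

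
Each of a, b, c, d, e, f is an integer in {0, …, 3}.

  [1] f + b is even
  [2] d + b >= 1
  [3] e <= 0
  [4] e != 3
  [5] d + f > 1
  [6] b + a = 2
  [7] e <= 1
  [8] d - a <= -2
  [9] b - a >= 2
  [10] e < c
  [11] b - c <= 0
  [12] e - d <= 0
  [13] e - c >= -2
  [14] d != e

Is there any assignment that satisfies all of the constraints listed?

Constraints 8, 9, 11, 12, and 13 give e − c ≥ -2, c − b ≥ 0, b − a ≥ 2, a − d ≥ 2, d − e ≥ 0.
Adding all 5 inequalities: the left sides telescope to 0, and the right sides sum to (-2) + 0 + 2 + 2 + 0 = 2. So 0 ≥ 2, which is false.

Unsatisfiable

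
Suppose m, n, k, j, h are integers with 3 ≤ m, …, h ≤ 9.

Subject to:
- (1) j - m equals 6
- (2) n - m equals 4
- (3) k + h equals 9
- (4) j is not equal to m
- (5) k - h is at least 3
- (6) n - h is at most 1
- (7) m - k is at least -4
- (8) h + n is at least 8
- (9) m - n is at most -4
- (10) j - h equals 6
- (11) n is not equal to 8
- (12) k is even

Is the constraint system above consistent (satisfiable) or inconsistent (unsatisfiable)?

Constraints 5, 6, 7, and 9 give h − n ≥ -1, n − m ≥ 4, m − k ≥ -4, k − h ≥ 3.
Adding all 4 inequalities: the left sides telescope to 0, and the right sides sum to (-1) + 4 + (-4) + 3 = 2. So 0 ≥ 2, which is false.

Unsatisfiable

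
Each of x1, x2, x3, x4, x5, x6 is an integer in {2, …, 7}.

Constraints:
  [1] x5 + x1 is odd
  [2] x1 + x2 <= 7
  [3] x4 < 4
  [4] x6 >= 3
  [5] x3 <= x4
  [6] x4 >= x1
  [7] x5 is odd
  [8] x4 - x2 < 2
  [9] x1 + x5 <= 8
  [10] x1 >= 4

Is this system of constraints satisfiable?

From constraints 6 and 10: x4 ≥ x1 and x1 ≥ 4, so x4 ≥ 4. From constraint 3: x4 ≤ 3. But 3 < 4, so no value of x4 works.

Unsatisfiable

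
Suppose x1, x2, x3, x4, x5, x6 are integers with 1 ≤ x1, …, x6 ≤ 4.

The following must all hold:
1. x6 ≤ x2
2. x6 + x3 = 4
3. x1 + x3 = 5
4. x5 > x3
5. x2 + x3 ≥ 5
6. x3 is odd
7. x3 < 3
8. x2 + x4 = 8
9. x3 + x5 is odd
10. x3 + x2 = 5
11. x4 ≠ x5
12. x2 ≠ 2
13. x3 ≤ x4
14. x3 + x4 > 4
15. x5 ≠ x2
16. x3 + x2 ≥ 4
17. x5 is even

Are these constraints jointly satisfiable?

Satisfiable

Try x1 = 4, x2 = 4, x3 = 1, x4 = 4, x5 = 2, x6 = 3.
Check constraint 2: x6 + x3 = 4; constraint 3: x1 + x3 = 5; constraint 5: x2 + x3 = 5. The remaining constraints are straightforward to verify.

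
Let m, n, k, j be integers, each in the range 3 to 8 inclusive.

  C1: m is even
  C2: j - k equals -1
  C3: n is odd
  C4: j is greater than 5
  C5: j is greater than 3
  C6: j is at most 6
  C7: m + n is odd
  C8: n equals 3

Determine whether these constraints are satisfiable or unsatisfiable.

Satisfiable

One satisfying assignment is m = 6, n = 3, k = 7, j = 6.
For the less obvious constraints — constraint 1: m = 6 is even; constraint 2: j - k = -1 — and the others hold by inspection.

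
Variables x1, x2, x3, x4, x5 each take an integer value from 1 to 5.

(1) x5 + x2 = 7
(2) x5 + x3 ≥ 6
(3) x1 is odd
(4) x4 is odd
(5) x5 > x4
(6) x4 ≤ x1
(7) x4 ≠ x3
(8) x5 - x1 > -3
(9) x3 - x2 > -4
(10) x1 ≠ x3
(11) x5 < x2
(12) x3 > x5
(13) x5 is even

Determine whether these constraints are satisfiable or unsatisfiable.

Take x1 = 3, x2 = 5, x3 = 4, x4 = 1, x5 = 2. Then constraint 1: x5 + x2 = 7; constraint 2: x5 + x3 = 6; constraint 8: x5 - x1 = -1, and every other listed constraint is also met.

Satisfiable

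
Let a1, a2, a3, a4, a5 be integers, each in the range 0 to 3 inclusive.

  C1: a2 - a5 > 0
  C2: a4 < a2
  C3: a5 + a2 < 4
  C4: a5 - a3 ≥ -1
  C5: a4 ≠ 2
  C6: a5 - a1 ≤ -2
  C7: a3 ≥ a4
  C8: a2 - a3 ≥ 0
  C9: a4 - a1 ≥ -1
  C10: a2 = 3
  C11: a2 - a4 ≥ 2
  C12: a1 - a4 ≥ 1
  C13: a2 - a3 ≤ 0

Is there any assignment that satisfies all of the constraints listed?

Unsatisfiable

Constraints 4, 6, 9, 11, and 13 give a1 − a5 ≥ 2, a5 − a3 ≥ -1, a3 − a2 ≥ 0, a2 − a4 ≥ 2, a4 − a1 ≥ -1.
Adding all 5 inequalities: the left sides telescope to 0, and the right sides sum to 2 + (-1) + 0 + 2 + (-1) = 2. So 0 ≥ 2, which is false.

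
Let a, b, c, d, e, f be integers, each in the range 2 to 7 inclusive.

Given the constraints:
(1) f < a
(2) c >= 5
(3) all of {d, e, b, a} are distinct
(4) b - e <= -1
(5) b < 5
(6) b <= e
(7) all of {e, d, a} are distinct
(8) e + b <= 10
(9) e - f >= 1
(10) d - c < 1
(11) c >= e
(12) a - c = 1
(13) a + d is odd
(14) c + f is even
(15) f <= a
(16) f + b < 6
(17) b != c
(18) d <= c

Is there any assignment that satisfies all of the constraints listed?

Satisfiable

Try a = 7, b = 2, c = 6, d = 4, e = 6, f = 2.
Check constraint 4: b - e = -4; constraint 8: e + b = 8; constraint 9: e - f = 4. The remaining constraints are straightforward to verify.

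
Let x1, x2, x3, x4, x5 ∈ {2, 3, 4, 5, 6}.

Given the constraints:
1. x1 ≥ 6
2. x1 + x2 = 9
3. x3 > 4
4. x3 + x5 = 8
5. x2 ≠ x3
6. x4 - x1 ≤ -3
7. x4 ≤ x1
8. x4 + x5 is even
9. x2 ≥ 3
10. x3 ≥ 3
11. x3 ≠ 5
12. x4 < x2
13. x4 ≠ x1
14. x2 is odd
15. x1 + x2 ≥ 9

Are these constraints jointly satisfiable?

Satisfiable

The assignment x1 = 6, x2 = 3, x3 = 6, x4 = 2, x5 = 2 works:
  constraint 2 holds since x1 + x2 = 9.
  constraint 4 holds since x3 + x5 = 8.
  constraint 6 holds since x4 - x1 = -4.
The rest check out directly.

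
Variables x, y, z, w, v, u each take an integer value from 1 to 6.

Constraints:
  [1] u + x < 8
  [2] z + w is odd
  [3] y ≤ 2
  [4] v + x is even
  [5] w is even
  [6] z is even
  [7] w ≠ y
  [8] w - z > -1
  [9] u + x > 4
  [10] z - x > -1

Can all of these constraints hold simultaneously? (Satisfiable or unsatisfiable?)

Unsatisfiable

Constraint 6 makes z even and constraint 5 makes w even, so z + w must be even. Constraint 2 says z + w is odd — contradiction.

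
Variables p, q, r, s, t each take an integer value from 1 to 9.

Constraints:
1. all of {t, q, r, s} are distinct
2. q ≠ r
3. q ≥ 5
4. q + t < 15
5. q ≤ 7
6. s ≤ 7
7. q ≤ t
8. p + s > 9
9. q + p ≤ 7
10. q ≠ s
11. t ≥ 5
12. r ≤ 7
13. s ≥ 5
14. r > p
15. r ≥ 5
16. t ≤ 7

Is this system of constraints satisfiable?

Unsatisfiable

Constraints 3, 5, 6, 11, 12, 13, 15, and 16 confine each of t, q, r, s to the 3 values {5, …, 7}.
Constraint 1 requires all 4 of them to be distinct, but only 3 values are available — impossible by the pigeonhole principle.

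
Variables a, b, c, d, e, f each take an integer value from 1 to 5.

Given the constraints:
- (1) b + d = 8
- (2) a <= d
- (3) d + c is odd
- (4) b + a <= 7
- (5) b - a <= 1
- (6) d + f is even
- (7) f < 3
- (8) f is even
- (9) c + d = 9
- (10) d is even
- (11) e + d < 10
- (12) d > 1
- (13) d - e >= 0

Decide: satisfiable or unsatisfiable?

Satisfiable

Setting (a, b, c, d, e, f) = (3, 4, 5, 4, 4, 2) satisfies everything: constraint 1: b + d = 8; constraint 4: b + a = 7; constraint 5: b - a = 1, and the others follow.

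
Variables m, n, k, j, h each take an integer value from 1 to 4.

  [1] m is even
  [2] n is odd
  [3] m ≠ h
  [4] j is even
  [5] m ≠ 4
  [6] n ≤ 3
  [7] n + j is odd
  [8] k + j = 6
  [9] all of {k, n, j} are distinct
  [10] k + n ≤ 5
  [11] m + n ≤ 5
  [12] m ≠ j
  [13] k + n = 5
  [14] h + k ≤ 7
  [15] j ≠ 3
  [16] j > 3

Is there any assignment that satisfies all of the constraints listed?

Satisfiable

Take m = 2, n = 3, k = 2, j = 4, h = 4. Then constraint 8: k + j = 6; constraint 10: k + n = 5, and every other listed constraint is also met.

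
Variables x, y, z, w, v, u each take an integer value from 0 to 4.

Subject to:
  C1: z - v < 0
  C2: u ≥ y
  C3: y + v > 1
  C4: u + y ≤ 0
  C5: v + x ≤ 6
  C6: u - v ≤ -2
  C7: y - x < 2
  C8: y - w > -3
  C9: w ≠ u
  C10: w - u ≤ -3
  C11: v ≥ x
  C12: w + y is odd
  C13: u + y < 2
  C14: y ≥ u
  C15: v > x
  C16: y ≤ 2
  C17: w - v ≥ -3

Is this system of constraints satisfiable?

Constraints 6, 10, and 17 give u − w ≥ 3, w − v ≥ -3, v − u ≥ 2.
Adding all 3 inequalities: the left sides telescope to 0, and the right sides sum to 3 + (-3) + 2 = 2. So 0 ≥ 2, which is false.

Unsatisfiable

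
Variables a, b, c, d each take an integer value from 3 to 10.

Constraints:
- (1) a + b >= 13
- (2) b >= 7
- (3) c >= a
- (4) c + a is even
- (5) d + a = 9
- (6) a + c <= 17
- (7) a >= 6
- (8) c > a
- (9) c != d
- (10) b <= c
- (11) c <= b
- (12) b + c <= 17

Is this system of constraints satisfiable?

One satisfying assignment is a = 6, b = 8, c = 8, d = 3.
For the less obvious constraints — constraint 1: a + b = 14; constraint 5: d + a = 9 — and the others hold by inspection.

Satisfiable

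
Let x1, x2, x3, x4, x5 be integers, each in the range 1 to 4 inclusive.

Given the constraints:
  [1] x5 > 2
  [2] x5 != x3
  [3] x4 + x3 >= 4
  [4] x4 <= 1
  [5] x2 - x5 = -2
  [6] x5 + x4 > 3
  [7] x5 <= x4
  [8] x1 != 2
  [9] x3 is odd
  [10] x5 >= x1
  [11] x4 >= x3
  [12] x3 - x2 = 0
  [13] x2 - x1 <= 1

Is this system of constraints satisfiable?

Unsatisfiable

From constraint 1: x5 ≥ 3. From constraints 4 and 7: x5 ≤ x4 and x4 ≤ 1, so x5 ≤ 1. But 1 < 3, so no value of x5 works.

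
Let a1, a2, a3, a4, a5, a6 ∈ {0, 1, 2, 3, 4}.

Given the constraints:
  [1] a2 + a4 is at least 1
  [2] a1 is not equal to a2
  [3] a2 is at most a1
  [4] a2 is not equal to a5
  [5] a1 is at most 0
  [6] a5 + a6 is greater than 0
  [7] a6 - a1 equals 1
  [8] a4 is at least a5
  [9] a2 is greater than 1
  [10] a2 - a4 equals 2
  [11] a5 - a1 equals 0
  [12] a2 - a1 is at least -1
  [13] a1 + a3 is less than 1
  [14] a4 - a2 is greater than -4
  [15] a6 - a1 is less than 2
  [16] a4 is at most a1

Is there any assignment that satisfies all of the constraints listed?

From constraint 9: a2 ≥ 2. From constraints 3 and 5: a2 ≤ a1 and a1 ≤ 0, so a2 ≤ 0. But 0 < 2, so no value of a2 works.

Unsatisfiable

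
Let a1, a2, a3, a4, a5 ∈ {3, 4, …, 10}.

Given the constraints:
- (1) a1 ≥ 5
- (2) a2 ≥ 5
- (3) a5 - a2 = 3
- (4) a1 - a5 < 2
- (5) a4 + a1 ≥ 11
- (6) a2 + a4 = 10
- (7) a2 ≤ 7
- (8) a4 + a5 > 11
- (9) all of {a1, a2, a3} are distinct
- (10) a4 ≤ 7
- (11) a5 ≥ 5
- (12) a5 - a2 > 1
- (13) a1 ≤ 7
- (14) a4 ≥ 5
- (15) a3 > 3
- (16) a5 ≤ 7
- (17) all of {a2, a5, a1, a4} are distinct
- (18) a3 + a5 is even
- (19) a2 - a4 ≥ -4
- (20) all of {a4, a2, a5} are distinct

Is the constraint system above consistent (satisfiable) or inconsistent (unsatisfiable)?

Constraints 1, 2, 7, 10, 11, 13, 14, and 16 confine each of a2, a5, a1, a4 to the 3 values {5, …, 7}.
Constraint 17 requires all 4 of them to be distinct, but only 3 values are available — impossible by the pigeonhole principle.

Unsatisfiable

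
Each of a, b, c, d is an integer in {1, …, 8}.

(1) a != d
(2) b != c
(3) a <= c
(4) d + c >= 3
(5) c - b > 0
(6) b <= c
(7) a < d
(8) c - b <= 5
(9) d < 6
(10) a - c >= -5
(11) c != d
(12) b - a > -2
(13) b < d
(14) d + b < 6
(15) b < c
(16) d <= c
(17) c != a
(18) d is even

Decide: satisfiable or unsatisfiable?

Satisfiable

Try a = 1, b = 1, c = 3, d = 2.
Check constraint 4: d + c = 5; constraint 5: c - b = 2. The remaining constraints are straightforward to verify.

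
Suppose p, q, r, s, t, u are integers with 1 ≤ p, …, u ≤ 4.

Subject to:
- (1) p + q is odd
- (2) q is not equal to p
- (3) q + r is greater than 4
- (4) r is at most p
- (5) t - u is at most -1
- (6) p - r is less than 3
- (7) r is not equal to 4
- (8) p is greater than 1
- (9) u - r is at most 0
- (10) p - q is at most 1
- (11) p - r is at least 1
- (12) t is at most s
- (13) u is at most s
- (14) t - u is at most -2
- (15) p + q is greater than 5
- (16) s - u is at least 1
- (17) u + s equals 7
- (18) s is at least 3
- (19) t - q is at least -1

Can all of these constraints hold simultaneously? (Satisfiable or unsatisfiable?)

Unsatisfiable

Constraints 9, 10, 11, 14, and 19 give t − q ≥ -1, q − p ≥ -1, p − r ≥ 1, r − u ≥ 0, u − t ≥ 2.
Adding all 5 inequalities: the left sides telescope to 0, and the right sides sum to (-1) + (-1) + 1 + 0 + 2 = 1. So 0 ≥ 1, which is false.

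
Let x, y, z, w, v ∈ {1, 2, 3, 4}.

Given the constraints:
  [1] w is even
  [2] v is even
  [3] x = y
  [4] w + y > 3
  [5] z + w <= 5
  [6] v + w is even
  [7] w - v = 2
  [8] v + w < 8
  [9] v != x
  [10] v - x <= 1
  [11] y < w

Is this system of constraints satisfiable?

Try x = 1, y = 1, z = 1, w = 4, v = 2.
Check constraint 4: w + y = 5; constraint 5: z + w = 5; constraint 7: w - v = 2. The remaining constraints are straightforward to verify.

Satisfiable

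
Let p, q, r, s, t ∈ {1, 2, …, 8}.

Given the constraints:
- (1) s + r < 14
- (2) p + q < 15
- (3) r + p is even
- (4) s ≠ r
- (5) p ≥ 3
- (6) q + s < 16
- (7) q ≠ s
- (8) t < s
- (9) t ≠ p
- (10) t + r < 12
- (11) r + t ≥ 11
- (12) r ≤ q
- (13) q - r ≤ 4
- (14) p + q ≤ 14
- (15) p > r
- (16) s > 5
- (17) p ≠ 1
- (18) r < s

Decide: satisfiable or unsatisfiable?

Satisfiable

One satisfying assignment is p = 7, q = 6, r = 5, s = 8, t = 6.
For the less obvious constraints — constraint 1: s + r = 13; constraint 2: p + q = 13; constraint 6: q + s = 14 — and the others hold by inspection.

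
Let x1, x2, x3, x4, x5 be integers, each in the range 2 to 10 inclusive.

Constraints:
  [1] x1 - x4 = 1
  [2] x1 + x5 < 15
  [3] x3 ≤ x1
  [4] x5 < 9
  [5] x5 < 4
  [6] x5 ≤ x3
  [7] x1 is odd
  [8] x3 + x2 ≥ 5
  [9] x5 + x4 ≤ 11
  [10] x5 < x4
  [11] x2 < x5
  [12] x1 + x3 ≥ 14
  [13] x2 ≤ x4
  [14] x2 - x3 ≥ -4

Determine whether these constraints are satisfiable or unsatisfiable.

Satisfiable

One satisfying assignment is x1 = 9, x2 = 2, x3 = 5, x4 = 8, x5 = 3.
For the less obvious constraints — constraint 1: x1 - x4 = 1; constraint 2: x1 + x5 = 12; constraint 8: x3 + x2 = 7 — and the others hold by inspection.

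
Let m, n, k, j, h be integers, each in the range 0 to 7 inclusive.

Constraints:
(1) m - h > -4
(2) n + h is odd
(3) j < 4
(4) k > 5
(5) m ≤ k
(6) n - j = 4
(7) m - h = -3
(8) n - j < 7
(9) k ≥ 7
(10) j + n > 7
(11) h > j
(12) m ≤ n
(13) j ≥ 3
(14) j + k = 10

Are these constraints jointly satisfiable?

Try m = 3, n = 7, k = 7, j = 3, h = 6.
Check constraint 1: m - h = -3; constraint 6: n - j = 4. The remaining constraints are straightforward to verify.

Satisfiable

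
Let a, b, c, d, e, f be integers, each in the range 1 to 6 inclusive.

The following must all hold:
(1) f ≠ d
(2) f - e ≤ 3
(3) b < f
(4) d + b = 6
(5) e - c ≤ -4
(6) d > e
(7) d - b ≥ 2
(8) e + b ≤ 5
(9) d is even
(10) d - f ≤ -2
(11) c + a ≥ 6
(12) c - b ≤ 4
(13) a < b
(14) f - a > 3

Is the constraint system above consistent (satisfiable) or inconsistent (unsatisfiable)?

Unsatisfiable

Constraints 2, 5, 7, 10, and 12 give c − e ≥ 4, e − f ≥ -3, f − d ≥ 2, d − b ≥ 2, b − c ≥ -4.
Adding all 5 inequalities: the left sides telescope to 0, and the right sides sum to 4 + (-3) + 2 + 2 + (-4) = 1. So 0 ≥ 1, which is false.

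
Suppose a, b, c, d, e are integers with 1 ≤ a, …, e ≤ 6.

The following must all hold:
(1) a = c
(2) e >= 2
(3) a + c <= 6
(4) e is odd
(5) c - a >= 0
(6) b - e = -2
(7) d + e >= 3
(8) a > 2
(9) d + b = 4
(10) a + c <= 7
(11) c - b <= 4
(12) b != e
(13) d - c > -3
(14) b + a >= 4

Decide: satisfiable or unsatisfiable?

Satisfiable

Take a = 3, b = 1, c = 3, d = 3, e = 3. Then constraint 3: a + c = 6; constraint 5: c - a = 0; constraint 6: b - e = -2, and every other listed constraint is also met.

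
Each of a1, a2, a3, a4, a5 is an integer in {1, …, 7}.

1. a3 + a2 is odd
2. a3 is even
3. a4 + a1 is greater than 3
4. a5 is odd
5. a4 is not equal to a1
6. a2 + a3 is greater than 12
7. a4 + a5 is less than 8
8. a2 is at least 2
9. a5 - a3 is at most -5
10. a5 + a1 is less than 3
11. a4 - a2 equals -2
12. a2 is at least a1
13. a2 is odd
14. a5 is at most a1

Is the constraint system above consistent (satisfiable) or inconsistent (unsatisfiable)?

Satisfiable

One satisfying assignment is a1 = 1, a2 = 7, a3 = 6, a4 = 5, a5 = 1.
For the less obvious constraints — constraint 3: a4 + a1 = 6; constraint 6: a2 + a3 = 13; constraint 7: a4 + a5 = 6 — and the others hold by inspection.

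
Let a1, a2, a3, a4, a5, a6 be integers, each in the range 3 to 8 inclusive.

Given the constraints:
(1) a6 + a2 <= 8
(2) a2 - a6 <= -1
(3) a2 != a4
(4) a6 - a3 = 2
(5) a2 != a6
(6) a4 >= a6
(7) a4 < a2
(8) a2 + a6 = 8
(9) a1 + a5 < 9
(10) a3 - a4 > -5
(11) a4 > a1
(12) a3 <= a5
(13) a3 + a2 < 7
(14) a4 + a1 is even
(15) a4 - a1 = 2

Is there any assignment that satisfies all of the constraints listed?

Constraints 2, 6, and 7 give a6 ≤ a4, a4 < a2, a2 < a6. Chaining: a6 ≤ a4 < a2 < a6, which forces a6 < a6 — impossible.

Unsatisfiable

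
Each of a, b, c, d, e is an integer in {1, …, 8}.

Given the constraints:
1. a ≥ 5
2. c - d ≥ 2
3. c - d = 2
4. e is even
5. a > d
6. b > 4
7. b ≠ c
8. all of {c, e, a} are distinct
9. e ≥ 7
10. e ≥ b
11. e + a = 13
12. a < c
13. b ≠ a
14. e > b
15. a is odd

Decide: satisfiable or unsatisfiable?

Take a = 5, b = 7, c = 6, d = 4, e = 8. Then constraint 2: c - d = 2; constraint 3: c - d = 2; constraint 11: e + a = 13, and every other listed constraint is also met.

Satisfiable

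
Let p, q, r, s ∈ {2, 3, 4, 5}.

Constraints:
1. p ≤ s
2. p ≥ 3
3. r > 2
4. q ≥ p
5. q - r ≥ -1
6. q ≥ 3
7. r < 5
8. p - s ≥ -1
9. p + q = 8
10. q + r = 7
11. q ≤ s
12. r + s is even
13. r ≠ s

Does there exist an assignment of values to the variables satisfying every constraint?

Satisfiable

Setting (p, q, r, s) = (4, 4, 3, 5) satisfies everything: constraint 5: q - r = 1; constraint 8: p - s = -1; constraint 9: p + q = 8, and the others follow.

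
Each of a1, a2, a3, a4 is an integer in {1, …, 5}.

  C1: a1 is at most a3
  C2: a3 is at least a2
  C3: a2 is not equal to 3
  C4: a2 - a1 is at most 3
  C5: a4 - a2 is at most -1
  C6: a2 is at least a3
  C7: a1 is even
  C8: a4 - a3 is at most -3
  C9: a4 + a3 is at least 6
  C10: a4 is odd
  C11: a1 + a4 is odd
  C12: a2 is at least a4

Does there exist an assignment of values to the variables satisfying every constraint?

The assignment a1 = 2, a2 = 5, a3 = 5, a4 = 1 works:
  constraint 4 holds since a2 - a1 = 3.
  constraint 5 holds since a4 - a2 = -4.
The rest check out directly.

Satisfiable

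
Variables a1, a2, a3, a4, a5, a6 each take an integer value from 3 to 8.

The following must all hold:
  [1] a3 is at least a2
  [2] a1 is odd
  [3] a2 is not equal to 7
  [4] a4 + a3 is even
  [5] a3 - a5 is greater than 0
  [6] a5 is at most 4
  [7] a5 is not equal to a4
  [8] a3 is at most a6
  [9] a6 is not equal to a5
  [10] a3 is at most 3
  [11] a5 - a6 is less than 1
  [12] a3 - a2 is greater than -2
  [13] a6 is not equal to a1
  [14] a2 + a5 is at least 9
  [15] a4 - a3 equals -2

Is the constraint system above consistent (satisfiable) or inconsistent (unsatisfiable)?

Unsatisfiable

From constraints 1 and 10: a2 ≤ a3 ≤ 3. From constraint 6: a5 ≤ 4. Hence a2 + a5 ≤ 7. But constraint 14 requires a2 + a5 ≥ 9, and 9 > 7. Contradiction.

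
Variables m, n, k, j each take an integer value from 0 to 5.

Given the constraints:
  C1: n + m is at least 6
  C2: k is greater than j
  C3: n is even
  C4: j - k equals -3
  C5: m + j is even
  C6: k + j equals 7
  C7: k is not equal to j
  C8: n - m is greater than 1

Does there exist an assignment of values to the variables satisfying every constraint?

Satisfiable

One satisfying assignment is m = 2, n = 4, k = 5, j = 2.
For the less obvious constraints — constraint 1: n + m = 6; constraint 4: j - k = -3 — and the others hold by inspection.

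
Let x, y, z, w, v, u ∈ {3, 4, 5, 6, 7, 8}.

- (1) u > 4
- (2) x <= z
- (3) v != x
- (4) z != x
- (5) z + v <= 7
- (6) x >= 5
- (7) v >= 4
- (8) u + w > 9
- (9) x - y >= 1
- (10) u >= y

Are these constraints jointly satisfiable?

Unsatisfiable

From constraints 2 and 6: z ≥ x ≥ 5. From constraint 7: v ≥ 4. Hence z + v ≥ 9. But constraint 5 requires z + v ≤ 7, and 7 < 9. Contradiction.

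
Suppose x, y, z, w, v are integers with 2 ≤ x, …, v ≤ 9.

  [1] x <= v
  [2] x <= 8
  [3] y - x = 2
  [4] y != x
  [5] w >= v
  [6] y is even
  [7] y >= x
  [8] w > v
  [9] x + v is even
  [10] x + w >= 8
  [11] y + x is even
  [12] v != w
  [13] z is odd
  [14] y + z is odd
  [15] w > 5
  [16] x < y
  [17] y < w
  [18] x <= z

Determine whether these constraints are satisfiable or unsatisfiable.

Satisfiable

Setting (x, y, z, w, v) = (2, 4, 9, 9, 2) satisfies everything: constraint 3: y - x = 2; constraint 10: x + w = 11, and the others follow.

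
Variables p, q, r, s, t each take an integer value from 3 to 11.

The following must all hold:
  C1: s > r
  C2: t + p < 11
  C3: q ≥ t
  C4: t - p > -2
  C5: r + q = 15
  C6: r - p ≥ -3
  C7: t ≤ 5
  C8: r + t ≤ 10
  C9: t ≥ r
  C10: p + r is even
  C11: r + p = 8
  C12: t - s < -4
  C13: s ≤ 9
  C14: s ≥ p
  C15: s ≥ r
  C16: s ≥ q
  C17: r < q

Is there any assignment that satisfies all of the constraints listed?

Unsatisfiable

From constraints 7 and 9: r ≤ t ≤ 5. From constraints 13 and 16: q ≤ s ≤ 9. Hence r + q ≤ 14. But constraint 5 requires r + q = 15, and 15 > 14. Contradiction.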